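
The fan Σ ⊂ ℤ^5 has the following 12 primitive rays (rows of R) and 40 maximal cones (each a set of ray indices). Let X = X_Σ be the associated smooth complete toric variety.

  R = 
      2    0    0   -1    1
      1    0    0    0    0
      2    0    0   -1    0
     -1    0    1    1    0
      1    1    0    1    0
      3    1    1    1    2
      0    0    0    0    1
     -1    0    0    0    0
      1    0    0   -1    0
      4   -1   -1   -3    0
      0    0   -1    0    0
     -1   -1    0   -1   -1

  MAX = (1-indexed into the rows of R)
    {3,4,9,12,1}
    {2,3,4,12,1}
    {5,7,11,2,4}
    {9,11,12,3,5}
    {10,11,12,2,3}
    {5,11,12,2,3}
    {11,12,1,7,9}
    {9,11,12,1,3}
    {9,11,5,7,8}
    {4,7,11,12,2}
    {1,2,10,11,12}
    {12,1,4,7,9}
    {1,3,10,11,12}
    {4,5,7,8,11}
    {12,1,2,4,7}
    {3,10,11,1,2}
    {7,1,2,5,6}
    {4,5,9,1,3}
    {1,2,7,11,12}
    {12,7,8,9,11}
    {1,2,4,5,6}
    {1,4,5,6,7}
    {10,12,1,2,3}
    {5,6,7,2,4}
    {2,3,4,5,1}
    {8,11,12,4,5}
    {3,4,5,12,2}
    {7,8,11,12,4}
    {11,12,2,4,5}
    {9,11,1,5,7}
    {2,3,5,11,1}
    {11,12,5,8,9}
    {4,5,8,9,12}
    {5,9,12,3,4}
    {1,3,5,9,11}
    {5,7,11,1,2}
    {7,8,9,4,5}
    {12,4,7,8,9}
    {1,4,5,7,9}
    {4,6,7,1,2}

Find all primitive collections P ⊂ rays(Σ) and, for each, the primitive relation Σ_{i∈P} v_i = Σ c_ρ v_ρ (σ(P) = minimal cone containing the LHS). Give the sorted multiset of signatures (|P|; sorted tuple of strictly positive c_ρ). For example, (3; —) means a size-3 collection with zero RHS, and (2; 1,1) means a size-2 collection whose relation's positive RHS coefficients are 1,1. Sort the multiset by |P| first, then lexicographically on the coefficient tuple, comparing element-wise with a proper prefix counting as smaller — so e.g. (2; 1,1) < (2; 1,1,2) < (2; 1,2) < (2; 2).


Primitive collections (23):

  P={2,8}:  v_{2} + v_{8} = 0  ⟹  sig = (2; —)
  P={2,9}:  v_{2} + v_{9} = v_{3}  ⟹  sig = (2; 1)
  P={3,7}:  v_{3} + v_{7} = v_{1}  ⟹  sig = (2; 1)
  P={3,8}:  v_{3} + v_{8} = v_{9}  ⟹  sig = (2; 1)
  P={1,8}:  v_{1} + v_{8} = v_{7} + v_{9}  ⟹  sig = (2; 1,1)
  P={6,12}:  v_{6} + v_{12} = v_{1} + v_{2} + v_{4}  ⟹  sig = (2; 1,1,1)
  P={6,8}:  v_{6} + v_{8} = v_{1} + v_{4} + v_{5} + v_{7}  ⟹  sig = (2; 1,1,1,1)
  P={8,10}:  v_{8} + v_{10} = v_{1} + v_{3} + v_{11} + v_{12}  ⟹  sig = (2; 1,1,1,1)
  P={3,6}:  v_{3} + v_{6} = 2·v_{1} + v_{2} + v_{4} + v_{5}  ⟹  sig = (2; 1,1,1,2)
  P={7,10}:  v_{7} + v_{10} = 2·v_{1} + v_{2} + v_{11} + v_{12}  ⟹  sig = (2; 1,1,1,2)
  P={9,10}:  v_{9} + v_{10} = v_{1} + 2·v_{3} + v_{11} + v_{12}  ⟹  sig = (2; 1,1,1,2)
  P={4,10}:  v_{4} + v_{10} = v_{1} + 2·v_{2} + v_{12}  ⟹  sig = (2; 1,1,2)
  P={5,10}:  v_{5} + v_{10} = v_{2} + 2·v_{3} + v_{11}  ⟹  sig = (2; 1,1,2)
  P={6,9}:  v_{6} + v_{9} = 2·v_{1} + v_{4} + v_{5}  ⟹  sig = (2; 1,1,2)
  P={6,11}:  v_{6} + v_{11} = 2·v_{2} + v_{5} + 2·v_{7}  ⟹  sig = (2; 1,2,2)
  P={6,10}:  v_{6} + v_{10} = 2·v_{1} + 3·v_{2}  ⟹  sig = (2; 2,3)
  P={4,9,11}:  v_{4} + v_{9} + v_{11} = 0  ⟹  sig = (3; —)
  P={5,7,12}:  v_{5} + v_{7} + v_{12} = 0  ⟹  sig = (3; —)
  P={1,5,12}:  v_{1} + v_{5} + v_{12} = v_{3}  ⟹  sig = (3; 1)
  P={3,4,11}:  v_{3} + v_{4} + v_{11} = v_{2}  ⟹  sig = (3; 1)
  P={1,4,11}:  v_{1} + v_{4} + v_{11} = v_{2} + v_{7}  ⟹  sig = (3; 1,1)
  P={1,2,3,11,12}:  v_{1} + v_{2} + v_{3} + v_{11} + v_{12} = v_{10}  ⟹  sig = (5; 1)
  P={1,2,4,5,7}:  v_{1} + v_{2} + v_{4} + v_{5} + v_{7} = v_{6}  ⟹  sig = (5; 1)

Sorted signature multiset PRS(X):
{ (2; —),  (2; 1) ×3,  (2; 1,1),  (2; 1,1,1),  (2; 1,1,1,1) ×2,  (2; 1,1,1,2) ×3,  (2; 1,1,2) ×3,  (2; 1,2,2),  (2; 2,3),  (3; —) ×2,  (3; 1) ×2,  (3; 1,1),  (5; 1) ×2 }


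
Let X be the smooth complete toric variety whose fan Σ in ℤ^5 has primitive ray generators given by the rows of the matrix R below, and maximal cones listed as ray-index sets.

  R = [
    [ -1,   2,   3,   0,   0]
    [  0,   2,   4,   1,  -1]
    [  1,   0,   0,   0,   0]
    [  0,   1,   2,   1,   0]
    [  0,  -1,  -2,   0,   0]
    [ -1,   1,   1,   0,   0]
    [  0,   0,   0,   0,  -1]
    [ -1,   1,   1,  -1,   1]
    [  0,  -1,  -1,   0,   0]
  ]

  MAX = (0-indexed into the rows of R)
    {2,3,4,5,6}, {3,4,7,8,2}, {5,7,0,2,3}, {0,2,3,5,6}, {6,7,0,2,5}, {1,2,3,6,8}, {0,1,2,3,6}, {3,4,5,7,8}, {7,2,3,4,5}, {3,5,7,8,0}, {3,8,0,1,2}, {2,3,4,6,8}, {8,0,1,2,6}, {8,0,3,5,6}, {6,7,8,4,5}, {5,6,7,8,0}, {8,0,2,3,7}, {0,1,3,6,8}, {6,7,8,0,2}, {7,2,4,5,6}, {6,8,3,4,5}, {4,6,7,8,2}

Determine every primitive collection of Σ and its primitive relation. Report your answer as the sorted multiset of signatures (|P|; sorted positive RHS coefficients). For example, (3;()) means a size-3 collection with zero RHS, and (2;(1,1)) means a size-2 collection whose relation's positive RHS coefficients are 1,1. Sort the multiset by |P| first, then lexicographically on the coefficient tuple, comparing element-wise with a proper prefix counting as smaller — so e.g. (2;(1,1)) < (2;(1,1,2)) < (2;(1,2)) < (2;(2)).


7 collections generate NE(X_Σ); each relation:

  • {0,4}:  v_{0} + v_{4} = v_{5}  so sig = (2;(1))
  • {1,4}:  v_{1} + v_{4} = v_{3} + v_{6}  so sig = (2;(1,1))
  • {1,5}:  v_{1} + v_{5} = v_{0} + v_{3} + v_{6}  so sig = (2;(1,1,1))
  • {1,7}:  v_{1} + v_{7} = 2·v_{0} + v_{2} + v_{8}  so sig = (2;(1,1,2))
  • {2,5,8}:  v_{2} + v_{5} + v_{8} = 0  so sig = (3;())
  • {3,6,7}:  v_{3} + v_{6} + v_{7} = v_{0}  so sig = (3;(1))
  • {0,2,3,6,8}:  v_{0} + v_{2} + v_{3} + v_{6} + v_{8} = v_{1}  so sig = (5;(1))

Signatures (|P|; sorted positive RHS coefficients), sorted:
[(2;(1)), (2;(1,1)), (2;(1,1,1)), (2;(1,1,2)), (3;()), (3;(1)), (5;(1))]


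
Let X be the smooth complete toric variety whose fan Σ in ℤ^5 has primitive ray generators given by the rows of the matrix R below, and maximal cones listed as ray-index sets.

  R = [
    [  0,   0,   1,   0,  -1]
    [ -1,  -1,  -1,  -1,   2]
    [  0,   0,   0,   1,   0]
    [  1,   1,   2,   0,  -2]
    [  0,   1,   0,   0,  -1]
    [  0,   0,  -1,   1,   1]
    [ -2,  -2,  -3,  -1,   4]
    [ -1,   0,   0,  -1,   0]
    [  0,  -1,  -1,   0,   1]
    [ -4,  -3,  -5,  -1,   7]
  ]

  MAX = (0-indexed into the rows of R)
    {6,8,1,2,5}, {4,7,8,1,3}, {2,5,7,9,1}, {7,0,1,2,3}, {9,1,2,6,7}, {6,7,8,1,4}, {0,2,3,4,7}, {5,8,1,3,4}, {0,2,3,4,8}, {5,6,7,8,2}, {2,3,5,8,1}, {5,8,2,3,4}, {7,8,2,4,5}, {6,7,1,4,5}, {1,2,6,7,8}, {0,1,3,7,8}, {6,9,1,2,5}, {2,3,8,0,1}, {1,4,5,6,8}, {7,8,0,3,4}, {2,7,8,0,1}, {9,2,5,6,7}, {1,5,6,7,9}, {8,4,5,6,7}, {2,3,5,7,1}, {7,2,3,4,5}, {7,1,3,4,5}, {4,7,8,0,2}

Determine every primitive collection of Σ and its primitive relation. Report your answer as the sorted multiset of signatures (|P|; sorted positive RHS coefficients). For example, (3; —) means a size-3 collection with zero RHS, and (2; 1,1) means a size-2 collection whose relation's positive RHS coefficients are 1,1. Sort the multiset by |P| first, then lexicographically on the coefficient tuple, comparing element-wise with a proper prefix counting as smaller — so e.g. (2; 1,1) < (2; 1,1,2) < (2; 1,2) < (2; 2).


|primitive collections| = 14. Relations:

  P={0,5}:  v_{0} + v_{5} = v_{2}  ⇒ sig = (2; 1)
  P={3,6}:  v_{3} + v_{6} = v_{1}  ⇒ sig = (2; 1)
  P={0,6}:  v_{0} + v_{6} = v_{1} + v_{2} + v_{7} + v_{8}  ⇒ sig = (2; 1,1,1,1)
  P={0,9}:  v_{0} + v_{9} = v_{1} + 2·v_{2} + v_{6} + v_{7}  ⇒ sig = (2; 1,1,1,2)
  P={3,9}:  v_{3} + v_{9} = 2·v_{1} + v_{2} + v_{5} + v_{7}  ⇒ sig = (2; 1,1,1,2)
  P={8,9}:  v_{8} + v_{9} = v_{2} + 2·v_{6}  ⇒ sig = (2; 1,2)
  P={4,9}:  v_{4} + v_{9} = 2·v_{5} + v_{6} + 2·v_{7}  ⇒ sig = (2; 1,2,2)
  P={0,1,4}:  v_{0} + v_{1} + v_{4} = v_{7}  ⇒ sig = (3; 1)
  P={1,2,4}:  v_{1} + v_{2} + v_{4} = v_{5} + v_{7}  ⇒ sig = (3; 1,1)
  P={2,4,6}:  v_{2} + v_{4} + v_{6} = 2·v_{5} + 2·v_{7} + v_{8}  ⇒ sig = (3; 1,2,2)
  P={3,5,7,8}:  v_{3} + v_{5} + v_{7} + v_{8} = 0  ⇒ sig = (4; —)
  P={1,5,7,8}:  v_{1} + v_{5} + v_{7} + v_{8} = v_{6}  ⇒ sig = (4; 1)
  P={2,3,7,8}:  v_{2} + v_{3} + v_{7} + v_{8} = v_{0}  ⇒ sig = (4; 1)
  P={1,2,5,6,7}:  v_{1} + v_{2} + v_{5} + v_{6} + v_{7} = v_{9}  ⇒ sig = (5; 1)

Hence PRS(X_Σ) =
{ (2; 1) ×2,  (2; 1,1,1,1),  (2; 1,1,1,2) ×2,  (2; 1,2),  (2; 1,2,2),  (3; 1),  (3; 1,1),  (3; 1,2,2),  (4; —),  (4; 1) ×2,  (5; 1) }


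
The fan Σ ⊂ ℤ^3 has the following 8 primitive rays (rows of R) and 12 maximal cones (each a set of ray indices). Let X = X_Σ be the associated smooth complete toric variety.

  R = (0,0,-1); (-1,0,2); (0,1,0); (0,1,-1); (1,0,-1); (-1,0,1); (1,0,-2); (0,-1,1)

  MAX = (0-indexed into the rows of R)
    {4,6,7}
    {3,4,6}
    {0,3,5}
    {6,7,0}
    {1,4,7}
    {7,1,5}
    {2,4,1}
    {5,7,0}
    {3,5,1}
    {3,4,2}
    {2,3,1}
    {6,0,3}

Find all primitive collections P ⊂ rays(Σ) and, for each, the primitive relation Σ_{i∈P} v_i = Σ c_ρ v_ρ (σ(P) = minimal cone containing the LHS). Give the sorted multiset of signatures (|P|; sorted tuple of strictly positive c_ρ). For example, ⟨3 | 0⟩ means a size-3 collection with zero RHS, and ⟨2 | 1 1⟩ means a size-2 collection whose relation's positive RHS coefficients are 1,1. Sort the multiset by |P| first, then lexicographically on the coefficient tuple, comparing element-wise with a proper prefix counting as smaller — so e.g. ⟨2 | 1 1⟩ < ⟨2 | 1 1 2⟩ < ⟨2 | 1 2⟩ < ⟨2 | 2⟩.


The 11 primitive collections of Σ (r=8, n=3):

  P={1,6}:  v_{1} + v_{6} = 0  →  sig = ⟨2 | 0⟩
  P={3,7}:  v_{3} + v_{7} = 0  →  sig = ⟨2 | 0⟩
  P={4,5}:  v_{4} + v_{5} = 0  →  sig = ⟨2 | 0⟩
  P={0,1}:  v_{0} + v_{1} = v_{5}  →  sig = ⟨2 | 1⟩
  P={0,2}:  v_{0} + v_{2} = v_{3}  →  sig = ⟨2 | 1⟩
  P={0,4}:  v_{0} + v_{4} = v_{6}  →  sig = ⟨2 | 1⟩
  P={5,6}:  v_{5} + v_{6} = v_{0}  →  sig = ⟨2 | 1⟩
  P={2,5}:  v_{2} + v_{5} = v_{1} + v_{3}  →  sig = ⟨2 | 1 1⟩
  P={2,6}:  v_{2} + v_{6} = v_{3} + v_{4}  →  sig = ⟨2 | 1 1⟩
  P={2,7}:  v_{2} + v_{7} = v_{1} + v_{4}  →  sig = ⟨2 | 1 1⟩
  P={1,3,4}:  v_{1} + v_{3} + v_{4} = v_{2}  →  sig = ⟨3 | 1⟩

Sorted signature multiset PRS(X):
[⟨2 | 0⟩, ⟨2 | 0⟩, ⟨2 | 0⟩, ⟨2 | 1⟩, ⟨2 | 1⟩, ⟨2 | 1⟩, ⟨2 | 1⟩, ⟨2 | 1 1⟩, ⟨2 | 1 1⟩, ⟨2 | 1 1⟩, ⟨3 | 1⟩]


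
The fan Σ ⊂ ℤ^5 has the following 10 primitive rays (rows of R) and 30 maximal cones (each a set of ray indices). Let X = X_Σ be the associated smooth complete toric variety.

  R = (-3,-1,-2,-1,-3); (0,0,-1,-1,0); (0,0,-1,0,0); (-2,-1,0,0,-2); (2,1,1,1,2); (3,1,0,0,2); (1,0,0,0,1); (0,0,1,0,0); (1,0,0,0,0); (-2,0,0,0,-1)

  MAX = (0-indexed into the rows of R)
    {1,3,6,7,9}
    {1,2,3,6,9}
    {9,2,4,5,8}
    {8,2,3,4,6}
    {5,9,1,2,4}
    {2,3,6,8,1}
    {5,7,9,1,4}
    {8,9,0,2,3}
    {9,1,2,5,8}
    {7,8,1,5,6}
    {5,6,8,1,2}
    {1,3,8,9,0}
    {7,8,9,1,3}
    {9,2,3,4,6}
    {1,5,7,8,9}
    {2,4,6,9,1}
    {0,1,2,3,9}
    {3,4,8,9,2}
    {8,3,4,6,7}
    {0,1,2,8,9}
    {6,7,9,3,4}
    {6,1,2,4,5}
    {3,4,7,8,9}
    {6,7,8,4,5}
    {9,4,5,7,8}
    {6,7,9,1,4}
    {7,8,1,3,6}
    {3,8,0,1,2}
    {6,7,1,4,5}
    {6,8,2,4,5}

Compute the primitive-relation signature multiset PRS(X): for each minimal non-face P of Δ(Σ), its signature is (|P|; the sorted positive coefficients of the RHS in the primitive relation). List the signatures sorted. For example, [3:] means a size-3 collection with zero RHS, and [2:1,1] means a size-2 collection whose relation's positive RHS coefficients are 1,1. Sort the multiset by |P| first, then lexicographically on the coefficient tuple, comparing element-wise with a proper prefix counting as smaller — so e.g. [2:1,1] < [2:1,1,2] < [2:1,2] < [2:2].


|primitive collections| = 11. Relations:

  {2,7}:  v_{2} + v_{7} = 0 — sig = [2:]
  {3,5}:  v_{3} + v_{5} = v_{8} — sig = [2:1]
  {0,4}:  v_{0} + v_{4} = v_{2} + v_{8} + v_{9} — sig = [2:1,1,1]
  {0,6}:  v_{0} + v_{6} = v_{1} + v_{2} + v_{3} — sig = [2:1,1,1]
  {0,7}:  v_{0} + v_{7} = v_{1} + v_{3} + v_{8} + v_{9} — sig = [2:1,1,1,1]
  {0,5}:  v_{0} + v_{5} = v_{1} + v_{2} + 2·v_{8} + v_{9} — sig = [2:1,1,1,2]
  {1,3,4}:  v_{1} + v_{3} + v_{4} = 0 — sig = [3:]
  {6,8,9}:  v_{6} + v_{8} + v_{9} = 0 — sig = [3:]
  {1,4,8}:  v_{1} + v_{4} + v_{8} = v_{5} — sig = [3:1]
  {5,6,9}:  v_{5} + v_{6} + v_{9} = v_{1} + v_{4} — sig = [3:1,1]
  {1,2,3,8,9}:  v_{1} + v_{2} + v_{3} + v_{8} + v_{9} = v_{0} — sig = [5:1]

Hence PRS(X_Σ) =
[[2:], [2:1], [2:1,1,1], [2:1,1,1], [2:1,1,1,1], [2:1,1,1,2], [3:], [3:], [3:1], [3:1,1], [5:1]]


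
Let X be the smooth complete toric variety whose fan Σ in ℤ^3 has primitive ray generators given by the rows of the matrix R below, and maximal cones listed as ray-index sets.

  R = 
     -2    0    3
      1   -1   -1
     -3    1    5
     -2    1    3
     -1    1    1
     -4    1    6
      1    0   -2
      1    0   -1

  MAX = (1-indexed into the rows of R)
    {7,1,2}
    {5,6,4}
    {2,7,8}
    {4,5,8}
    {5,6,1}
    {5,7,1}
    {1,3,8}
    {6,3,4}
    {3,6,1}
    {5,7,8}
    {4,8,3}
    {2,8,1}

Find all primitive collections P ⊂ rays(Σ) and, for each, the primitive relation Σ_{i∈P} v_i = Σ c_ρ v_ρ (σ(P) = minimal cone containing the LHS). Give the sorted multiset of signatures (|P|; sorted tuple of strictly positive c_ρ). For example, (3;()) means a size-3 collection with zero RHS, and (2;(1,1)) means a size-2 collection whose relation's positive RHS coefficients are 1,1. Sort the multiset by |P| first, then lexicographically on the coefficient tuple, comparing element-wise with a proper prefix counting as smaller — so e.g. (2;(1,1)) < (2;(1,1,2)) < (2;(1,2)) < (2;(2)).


The 12 primitive collections of Σ (r=8, n=3):

  P={2,5}:  v_{2} + v_{5} = 0 — sig = (2;())
  P={1,4}:  v_{1} + v_{4} = v_{6} — sig = (2;(1))
  P={3,7}:  v_{3} + v_{7} = v_{4} — sig = (2;(1))
  P={4,7}:  v_{4} + v_{7} = v_{5} — sig = (2;(1))
  P={6,8}:  v_{6} + v_{8} = v_{3} — sig = (2;(1))
  P={2,4}:  v_{2} + v_{4} = v_{1} + v_{8} — sig = (2;(1,1))
  P={6,7}:  v_{6} + v_{7} = v_{1} + v_{5} — sig = (2;(1,1))
  P={2,6}:  v_{2} + v_{6} = 2·v_{1} + v_{8} — sig = (2;(1,2))
  P={3,5}:  v_{3} + v_{5} = 2·v_{4} — sig = (2;(2))
  P={2,3}:  v_{2} + v_{3} = 2·v_{1} + 2·v_{8} — sig = (2;(2,2))
  P={1,7,8}:  v_{1} + v_{7} + v_{8} = 0 — sig = (3;())
  P={1,5,8}:  v_{1} + v_{5} + v_{8} = v_{4} — sig = (3;(1))

Signatures (|P|; sorted positive RHS coefficients), sorted:
{ (2;()),  (2;(1)) ×4,  (2;(1,1)) ×2,  (2;(1,2)),  (2;(2)),  (2;(2,2)),  (3;()),  (3;(1)) }


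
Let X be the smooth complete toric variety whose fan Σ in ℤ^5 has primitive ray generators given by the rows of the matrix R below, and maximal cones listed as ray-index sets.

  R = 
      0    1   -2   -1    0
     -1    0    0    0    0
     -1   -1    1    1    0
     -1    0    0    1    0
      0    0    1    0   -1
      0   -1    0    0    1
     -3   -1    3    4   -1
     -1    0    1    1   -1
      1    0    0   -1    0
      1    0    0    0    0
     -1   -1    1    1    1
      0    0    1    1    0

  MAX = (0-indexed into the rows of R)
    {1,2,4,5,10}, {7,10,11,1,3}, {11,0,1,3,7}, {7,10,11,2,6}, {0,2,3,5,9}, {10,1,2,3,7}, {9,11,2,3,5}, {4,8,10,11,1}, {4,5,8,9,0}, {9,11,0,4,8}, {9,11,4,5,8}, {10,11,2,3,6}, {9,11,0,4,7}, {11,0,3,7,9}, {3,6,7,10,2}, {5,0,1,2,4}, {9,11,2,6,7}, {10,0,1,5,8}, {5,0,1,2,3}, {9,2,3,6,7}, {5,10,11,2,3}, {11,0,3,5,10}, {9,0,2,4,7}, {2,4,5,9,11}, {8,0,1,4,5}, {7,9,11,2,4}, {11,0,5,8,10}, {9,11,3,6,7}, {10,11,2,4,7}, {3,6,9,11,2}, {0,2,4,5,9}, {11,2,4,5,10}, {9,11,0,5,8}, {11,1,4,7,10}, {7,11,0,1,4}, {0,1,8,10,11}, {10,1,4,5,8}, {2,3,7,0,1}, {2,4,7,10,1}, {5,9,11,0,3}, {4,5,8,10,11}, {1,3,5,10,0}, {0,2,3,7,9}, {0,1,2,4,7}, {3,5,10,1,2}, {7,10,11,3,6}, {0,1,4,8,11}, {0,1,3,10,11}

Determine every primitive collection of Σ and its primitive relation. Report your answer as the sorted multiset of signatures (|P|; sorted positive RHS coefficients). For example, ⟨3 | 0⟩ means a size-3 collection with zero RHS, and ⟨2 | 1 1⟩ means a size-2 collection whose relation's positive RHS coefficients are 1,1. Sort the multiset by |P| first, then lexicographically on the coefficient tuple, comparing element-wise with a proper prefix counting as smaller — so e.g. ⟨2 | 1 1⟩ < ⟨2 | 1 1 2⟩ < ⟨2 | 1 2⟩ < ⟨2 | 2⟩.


20 minimal non-faces of Δ(Σ) (on 12 rays):

  • {1,9}:  v_{1} + v_{9} = 0  →  sig = ⟨2 | 0⟩
  • {3,8}:  v_{3} + v_{8} = 0  →  sig = ⟨2 | 0⟩
  • {3,4}:  v_{3} + v_{4} = v_{7}  →  sig = ⟨2 | 1⟩
  • {5,7}:  v_{5} + v_{7} = v_{2}  →  sig = ⟨2 | 1⟩
  • {7,8}:  v_{7} + v_{8} = v_{4}  →  sig = ⟨2 | 1⟩
  • {2,8}:  v_{2} + v_{8} = v_{4} + v_{5}  →  sig = ⟨2 | 1 1⟩
  • {9,10}:  v_{9} + v_{10} = v_{5} + v_{11}  →  sig = ⟨2 | 1 1⟩
  • {6,8}:  v_{6} + v_{8} = v_{2} + v_{7} + v_{11}  →  sig = ⟨2 | 1 1 1⟩
  • {1,6}:  v_{1} + v_{6} = v_{3} + 2·v_{7} + v_{10}  →  sig = ⟨2 | 1 1 2⟩
  • {4,6}:  v_{4} + v_{6} = v_{2} + 2·v_{7} + v_{11}  →  sig = ⟨2 | 1 1 2⟩
  • {5,6}:  v_{5} + v_{6} = 2·v_{2} + v_{3} + v_{11}  →  sig = ⟨2 | 1 1 2⟩
  • {0,6}:  v_{0} + v_{6} = 2·v_{3} + v_{7}  →  sig = ⟨2 | 1 2⟩
  • {0,2,11}:  v_{0} + v_{2} + v_{11} = v_{3}  →  sig = ⟨3 | 1⟩
  • {0,4,10}:  v_{0} + v_{4} + v_{10} = v_{1}  →  sig = ⟨3 | 1⟩
  • {1,5,11}:  v_{1} + v_{5} + v_{11} = v_{10}  →  sig = ⟨3 | 1⟩
  • {0,7,10}:  v_{0} + v_{7} + v_{10} = v_{1} + v_{3}  →  sig = ⟨3 | 1 1⟩
  • {1,2,11}:  v_{1} + v_{2} + v_{11} = v_{7} + v_{10}  →  sig = ⟨3 | 1 1⟩
  • {0,2,10}:  v_{0} + v_{2} + v_{10} = v_{1} + v_{3} + v_{5}  →  sig = ⟨3 | 1 1 1⟩
  • {0,4,5,11}:  v_{0} + v_{4} + v_{5} + v_{11} = 0  →  sig = ⟨4 | 0⟩
  • {2,3,7,11}:  v_{2} + v_{3} + v_{7} + v_{11} = v_{6}  →  sig = ⟨4 | 1⟩

Hence PRS(X_Σ) =
[⟨2 | 0⟩, ⟨2 | 0⟩, ⟨2 | 1⟩, ⟨2 | 1⟩, ⟨2 | 1⟩, ⟨2 | 1 1⟩, ⟨2 | 1 1⟩, ⟨2 | 1 1 1⟩, ⟨2 | 1 1 2⟩, ⟨2 | 1 1 2⟩, ⟨2 | 1 1 2⟩, ⟨2 | 1 2⟩, ⟨3 | 1⟩, ⟨3 | 1⟩, ⟨3 | 1⟩, ⟨3 | 1 1⟩, ⟨3 | 1 1⟩, ⟨3 | 1 1 1⟩, ⟨4 | 0⟩, ⟨4 | 1⟩]


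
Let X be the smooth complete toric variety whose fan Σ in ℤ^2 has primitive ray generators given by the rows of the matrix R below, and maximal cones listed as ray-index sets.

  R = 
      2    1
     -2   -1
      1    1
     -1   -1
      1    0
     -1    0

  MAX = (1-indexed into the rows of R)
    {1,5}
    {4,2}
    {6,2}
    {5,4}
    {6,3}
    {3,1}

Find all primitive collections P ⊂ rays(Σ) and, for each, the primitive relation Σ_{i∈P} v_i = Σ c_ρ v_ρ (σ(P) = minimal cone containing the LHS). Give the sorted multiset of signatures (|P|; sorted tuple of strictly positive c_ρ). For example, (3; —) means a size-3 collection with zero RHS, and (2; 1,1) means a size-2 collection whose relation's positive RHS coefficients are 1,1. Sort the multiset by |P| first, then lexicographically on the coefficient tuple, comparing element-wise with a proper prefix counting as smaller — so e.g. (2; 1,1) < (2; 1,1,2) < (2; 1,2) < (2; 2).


9 collections generate NE(X_Σ); each relation:

  • {1,2}:  v_{1} + v_{2} = 0  ⇒ sig = (2; —)
  • {3,4}:  v_{3} + v_{4} = 0  ⇒ sig = (2; —)
  • {5,6}:  v_{5} + v_{6} = 0  ⇒ sig = (2; —)
  • {1,4}:  v_{1} + v_{4} = v_{5}  ⇒ sig = (2; 1)
  • {1,6}:  v_{1} + v_{6} = v_{3}  ⇒ sig = (2; 1)
  • {2,3}:  v_{2} + v_{3} = v_{6}  ⇒ sig = (2; 1)
  • {2,5}:  v_{2} + v_{5} = v_{4}  ⇒ sig = (2; 1)
  • {3,5}:  v_{3} + v_{5} = v_{1}  ⇒ sig = (2; 1)
  • {4,6}:  v_{4} + v_{6} = v_{2}  ⇒ sig = (2; 1)

Hence PRS(X_Σ) =
    |P|=2: 9 collections, coeffs (), (), (), (1), (1), (1), (1), (1), (1)


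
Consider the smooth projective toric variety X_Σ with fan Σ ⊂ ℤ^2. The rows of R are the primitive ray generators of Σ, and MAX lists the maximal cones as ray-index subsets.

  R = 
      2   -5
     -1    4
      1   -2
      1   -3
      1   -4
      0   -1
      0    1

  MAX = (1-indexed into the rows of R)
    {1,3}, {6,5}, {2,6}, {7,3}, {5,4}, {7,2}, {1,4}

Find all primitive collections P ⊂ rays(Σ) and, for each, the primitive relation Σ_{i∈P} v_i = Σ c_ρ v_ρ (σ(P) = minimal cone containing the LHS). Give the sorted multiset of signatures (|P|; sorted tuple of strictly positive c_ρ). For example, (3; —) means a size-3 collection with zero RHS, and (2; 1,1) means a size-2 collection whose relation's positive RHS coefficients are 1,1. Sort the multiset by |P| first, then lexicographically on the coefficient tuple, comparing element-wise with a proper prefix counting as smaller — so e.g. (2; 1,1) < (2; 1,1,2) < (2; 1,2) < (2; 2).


The 14 primitive collections of Σ (r=7, n=2):

  {2,5}:  v_{2} + v_{5} = 0 — sig = (2; —)
  {6,7}:  v_{6} + v_{7} = 0 — sig = (2; —)
  {2,4}:  v_{2} + v_{4} = v_{7} — sig = (2; 1)
  {3,4}:  v_{3} + v_{4} = v_{1} — sig = (2; 1)
  {3,6}:  v_{3} + v_{6} = v_{4} — sig = (2; 1)
  {4,6}:  v_{4} + v_{6} = v_{5} — sig = (2; 1)
  {4,7}:  v_{4} + v_{7} = v_{3} — sig = (2; 1)
  {5,7}:  v_{5} + v_{7} = v_{4} — sig = (2; 1)
  {1,2}:  v_{1} + v_{2} = v_{3} + v_{7} — sig = (2; 1,1)
  {1,6}:  v_{1} + v_{6} = 2·v_{4} — sig = (2; 2)
  {1,7}:  v_{1} + v_{7} = 2·v_{3} — sig = (2; 2)
  {2,3}:  v_{2} + v_{3} = 2·v_{7} — sig = (2; 2)
  {3,5}:  v_{3} + v_{5} = 2·v_{4} — sig = (2; 2)
  {1,5}:  v_{1} + v_{5} = 3·v_{4} — sig = (2; 3)

Signatures (|P|; sorted positive RHS coefficients), sorted:
[(2; —), (2; —), (2; 1), (2; 1), (2; 1), (2; 1), (2; 1), (2; 1), (2; 1,1), (2; 2), (2; 2), (2; 2), (2; 2), (2; 3)]


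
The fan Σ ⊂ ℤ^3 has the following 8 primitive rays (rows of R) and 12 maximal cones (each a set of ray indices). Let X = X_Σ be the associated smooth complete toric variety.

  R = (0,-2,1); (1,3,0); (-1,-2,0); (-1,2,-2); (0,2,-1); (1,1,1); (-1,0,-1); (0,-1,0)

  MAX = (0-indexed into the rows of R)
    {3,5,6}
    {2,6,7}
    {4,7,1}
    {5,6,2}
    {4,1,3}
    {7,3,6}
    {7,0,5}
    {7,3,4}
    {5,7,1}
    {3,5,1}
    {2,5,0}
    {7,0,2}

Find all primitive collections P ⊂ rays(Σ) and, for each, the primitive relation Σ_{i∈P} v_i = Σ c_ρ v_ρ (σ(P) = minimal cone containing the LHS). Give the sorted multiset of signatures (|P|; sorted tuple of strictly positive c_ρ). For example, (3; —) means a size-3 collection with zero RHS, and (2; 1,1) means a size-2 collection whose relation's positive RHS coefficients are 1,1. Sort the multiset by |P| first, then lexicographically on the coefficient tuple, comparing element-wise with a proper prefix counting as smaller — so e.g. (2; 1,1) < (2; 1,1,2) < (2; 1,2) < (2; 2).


Σ has 14 primitive collections:

  P = {0,4}:  v_{0} + v_{4} = 0 ; sig = (2; —)
  P = {0,1}:  v_{0} + v_{1} = v_{5} ; sig = (2; 1)
  P = {0,3}:  v_{0} + v_{3} = v_{6} ; sig = (2; 1)
  P = {0,6}:  v_{0} + v_{6} = v_{2} ; sig = (2; 1)
  P = {2,4}:  v_{2} + v_{4} = v_{6} ; sig = (2; 1)
  P = {4,5}:  v_{4} + v_{5} = v_{1} ; sig = (2; 1)
  P = {4,6}:  v_{4} + v_{6} = v_{3} ; sig = (2; 1)
  P = {1,2}:  v_{1} + v_{2} = v_{5} + v_{6} ; sig = (2; 1,1)
  P = {1,6}:  v_{1} + v_{6} = v_{3} + v_{5} ; sig = (2; 1,1)
  P = {2,3}:  v_{2} + v_{3} = 2·v_{6} ; sig = (2; 2)
  P = {5,6,7}:  v_{5} + v_{6} + v_{7} = 0 ; sig = (3; —)
  P = {2,5,7}:  v_{2} + v_{5} + v_{7} = v_{0} ; sig = (3; 1)
  P = {3,5,7}:  v_{3} + v_{5} + v_{7} = v_{4} ; sig = (3; 1)
  P = {1,3,7}:  v_{1} + v_{3} + v_{7} = 2·v_{4} ; sig = (3; 2)

so the primitive-relation signature multiset is
{ (2; —),  (2; 1) ×6,  (2; 1,1) ×2,  (2; 2),  (3; —),  (3; 1) ×2,  (3; 2) }


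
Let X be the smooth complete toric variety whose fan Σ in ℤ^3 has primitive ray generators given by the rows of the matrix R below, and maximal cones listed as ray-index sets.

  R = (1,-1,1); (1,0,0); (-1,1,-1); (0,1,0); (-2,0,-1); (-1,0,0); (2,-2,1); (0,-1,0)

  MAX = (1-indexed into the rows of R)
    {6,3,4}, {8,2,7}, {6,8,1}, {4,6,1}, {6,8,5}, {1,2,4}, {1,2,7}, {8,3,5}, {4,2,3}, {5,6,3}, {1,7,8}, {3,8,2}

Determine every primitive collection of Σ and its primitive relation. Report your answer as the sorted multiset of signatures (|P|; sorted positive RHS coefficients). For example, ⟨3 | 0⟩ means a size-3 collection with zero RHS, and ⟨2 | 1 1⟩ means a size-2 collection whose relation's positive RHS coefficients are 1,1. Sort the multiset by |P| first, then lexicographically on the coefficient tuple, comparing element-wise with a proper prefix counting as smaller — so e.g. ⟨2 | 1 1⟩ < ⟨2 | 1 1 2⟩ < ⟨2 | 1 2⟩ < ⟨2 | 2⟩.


12 minimal non-faces of Δ(Σ) (on 8 rays):

  • {1,3}:  v_{1} + v_{3} = 0  ⇒ sig = ⟨2 | 0⟩
  • {2,6}:  v_{2} + v_{6} = 0  ⇒ sig = ⟨2 | 0⟩
  • {4,8}:  v_{4} + v_{8} = 0  ⇒ sig = ⟨2 | 0⟩
  • {1,5}:  v_{1} + v_{5} = v_{6} + v_{8}  ⇒ sig = ⟨2 | 1 1⟩
  • {2,5}:  v_{2} + v_{5} = v_{3} + v_{8}  ⇒ sig = ⟨2 | 1 1⟩
  • {3,7}:  v_{3} + v_{7} = v_{2} + v_{8}  ⇒ sig = ⟨2 | 1 1⟩
  • {4,5}:  v_{4} + v_{5} = v_{3} + v_{6}  ⇒ sig = ⟨2 | 1 1⟩
  • {4,7}:  v_{4} + v_{7} = v_{1} + v_{2}  ⇒ sig = ⟨2 | 1 1⟩
  • {6,7}:  v_{6} + v_{7} = v_{1} + v_{8}  ⇒ sig = ⟨2 | 1 1⟩
  • {5,7}:  v_{5} + v_{7} = 2·v_{8}  ⇒ sig = ⟨2 | 2⟩
  • {1,2,8}:  v_{1} + v_{2} + v_{8} = v_{7}  ⇒ sig = ⟨3 | 1⟩
  • {3,6,8}:  v_{3} + v_{6} + v_{8} = v_{5}  ⇒ sig = ⟨3 | 1⟩

Signatures (|P|; sorted positive RHS coefficients), sorted:
{ ⟨2 | 0⟩ ×3,  ⟨2 | 1 1⟩ ×6,  ⟨2 | 2⟩,  ⟨3 | 1⟩ ×2 }


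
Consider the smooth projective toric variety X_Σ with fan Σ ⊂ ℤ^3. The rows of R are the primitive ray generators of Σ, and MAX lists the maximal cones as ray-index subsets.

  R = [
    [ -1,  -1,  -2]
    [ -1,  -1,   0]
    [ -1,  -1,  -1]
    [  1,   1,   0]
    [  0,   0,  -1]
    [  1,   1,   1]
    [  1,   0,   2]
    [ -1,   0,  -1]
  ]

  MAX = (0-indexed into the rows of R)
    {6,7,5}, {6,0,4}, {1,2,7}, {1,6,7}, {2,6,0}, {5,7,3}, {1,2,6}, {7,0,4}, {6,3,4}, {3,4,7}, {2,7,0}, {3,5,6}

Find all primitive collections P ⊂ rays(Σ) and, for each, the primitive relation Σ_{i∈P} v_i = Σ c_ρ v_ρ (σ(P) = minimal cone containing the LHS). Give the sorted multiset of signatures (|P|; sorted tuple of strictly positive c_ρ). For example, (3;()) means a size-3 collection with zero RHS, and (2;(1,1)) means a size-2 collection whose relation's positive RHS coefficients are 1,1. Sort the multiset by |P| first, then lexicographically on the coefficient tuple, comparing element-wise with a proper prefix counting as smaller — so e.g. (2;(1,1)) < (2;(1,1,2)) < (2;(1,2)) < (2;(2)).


Minimal non-faces — 14 found among 8 rays, 12 max cones:

  P={1,3}:  v_{1} + v_{3} = 0  ⟹  sig = (2;())
  P={2,5}:  v_{2} + v_{5} = 0  ⟹  sig = (2;())
  P={0,5}:  v_{0} + v_{5} = v_{4}  ⟹  sig = (2;(1))
  P={1,4}:  v_{1} + v_{4} = v_{2}  ⟹  sig = (2;(1))
  P={2,3}:  v_{2} + v_{3} = v_{4}  ⟹  sig = (2;(1))
  P={2,4}:  v_{2} + v_{4} = v_{0}  ⟹  sig = (2;(1))
  P={4,5}:  v_{4} + v_{5} = v_{3}  ⟹  sig = (2;(1))
  P={1,5}:  v_{1} + v_{5} = v_{6} + v_{7}  ⟹  sig = (2;(1,1))
  P={0,1}:  v_{0} + v_{1} = 2·v_{2}  ⟹  sig = (2;(2))
  P={0,3}:  v_{0} + v_{3} = 2·v_{4}  ⟹  sig = (2;(2))
  P={4,6,7}:  v_{4} + v_{6} + v_{7} = 0  ⟹  sig = (3;())
  P={0,6,7}:  v_{0} + v_{6} + v_{7} = v_{2}  ⟹  sig = (3;(1))
  P={2,6,7}:  v_{2} + v_{6} + v_{7} = v_{1}  ⟹  sig = (3;(1))
  P={3,6,7}:  v_{3} + v_{6} + v_{7} = v_{5}  ⟹  sig = (3;(1))

Hence PRS(X_Σ) =
    (2;())
    (2;())
    (2;(1))
    (2;(1))
    (2;(1))
    (2;(1))
    (2;(1))
    (2;(1,1))
    (2;(2))
    (2;(2))
    (3;())
    (3;(1))
    (3;(1))
    (3;(1))


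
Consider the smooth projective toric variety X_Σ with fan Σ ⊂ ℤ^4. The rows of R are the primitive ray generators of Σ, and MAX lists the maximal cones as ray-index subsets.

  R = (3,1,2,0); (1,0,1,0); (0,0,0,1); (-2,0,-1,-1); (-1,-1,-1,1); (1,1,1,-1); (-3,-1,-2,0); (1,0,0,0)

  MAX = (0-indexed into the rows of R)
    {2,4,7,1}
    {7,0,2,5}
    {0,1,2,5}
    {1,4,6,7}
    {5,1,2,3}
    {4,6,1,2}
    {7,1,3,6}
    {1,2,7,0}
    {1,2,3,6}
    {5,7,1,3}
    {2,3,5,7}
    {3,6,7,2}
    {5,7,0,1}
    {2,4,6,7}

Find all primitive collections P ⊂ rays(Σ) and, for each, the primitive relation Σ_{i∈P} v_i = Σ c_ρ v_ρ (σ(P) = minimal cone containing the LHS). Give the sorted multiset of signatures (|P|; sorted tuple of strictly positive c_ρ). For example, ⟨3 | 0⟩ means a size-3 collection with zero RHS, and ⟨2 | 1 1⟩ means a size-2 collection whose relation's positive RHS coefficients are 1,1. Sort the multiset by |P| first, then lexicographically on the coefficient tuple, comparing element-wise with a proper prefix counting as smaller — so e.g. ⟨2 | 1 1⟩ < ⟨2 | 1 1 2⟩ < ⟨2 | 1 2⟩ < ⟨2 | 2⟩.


|primitive collections| = 9. Relations:

  {0,6}:  v_{0} + v_{6} = 0  so sig = ⟨2 | 0⟩
  {4,5}:  v_{4} + v_{5} = 0  so sig = ⟨2 | 0⟩
  {0,3}:  v_{0} + v_{3} = v_{5}  so sig = ⟨2 | 1⟩
  {3,4}:  v_{3} + v_{4} = v_{6}  so sig = ⟨2 | 1⟩
  {5,6}:  v_{5} + v_{6} = v_{3}  so sig = ⟨2 | 1⟩
  {0,4}:  v_{0} + v_{4} = v_{1} + v_{2} + v_{7}  so sig = ⟨2 | 1 1 1⟩
  {1,2,3,7}:  v_{1} + v_{2} + v_{3} + v_{7} = 0  so sig = ⟨4 | 0⟩
  {1,2,5,7}:  v_{1} + v_{2} + v_{5} + v_{7} = v_{0}  so sig = ⟨4 | 1⟩
  {1,2,6,7}:  v_{1} + v_{2} + v_{6} + v_{7} = v_{4}  so sig = ⟨4 | 1⟩

Sorted signature multiset PRS(X):
    |P|=2: 6 collections, coeffs (), (), (1), (1), (1), (1,1,1)
    |P|=4: 3 collections, coeffs (), (1), (1)


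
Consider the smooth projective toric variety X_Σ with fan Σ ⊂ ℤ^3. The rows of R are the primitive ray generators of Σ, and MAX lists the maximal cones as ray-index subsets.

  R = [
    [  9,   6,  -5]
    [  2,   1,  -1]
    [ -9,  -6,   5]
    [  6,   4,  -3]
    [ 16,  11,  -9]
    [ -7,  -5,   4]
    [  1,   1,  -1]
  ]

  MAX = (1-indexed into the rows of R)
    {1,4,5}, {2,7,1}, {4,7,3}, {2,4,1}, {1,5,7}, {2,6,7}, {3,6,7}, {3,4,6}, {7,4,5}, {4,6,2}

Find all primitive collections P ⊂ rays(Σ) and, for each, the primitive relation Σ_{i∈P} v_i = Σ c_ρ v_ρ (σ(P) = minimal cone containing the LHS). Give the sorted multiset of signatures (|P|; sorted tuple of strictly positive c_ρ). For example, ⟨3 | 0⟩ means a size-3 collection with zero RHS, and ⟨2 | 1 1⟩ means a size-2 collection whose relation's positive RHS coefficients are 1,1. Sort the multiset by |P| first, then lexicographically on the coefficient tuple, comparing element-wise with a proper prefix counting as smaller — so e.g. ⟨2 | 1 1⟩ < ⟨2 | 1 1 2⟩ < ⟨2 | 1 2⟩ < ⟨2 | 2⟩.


The 9 primitive collections of Σ (r=7, n=3):

  P = {1,3}:  v_{1} + v_{3} = 0  ⇒ sig = ⟨2 | 0⟩
  P = {1,6}:  v_{1} + v_{6} = v_{2}  ⇒ sig = ⟨2 | 1⟩
  P = {2,3}:  v_{2} + v_{3} = v_{6}  ⇒ sig = ⟨2 | 1⟩
  P = {5,6}:  v_{5} + v_{6} = v_{1}  ⇒ sig = ⟨2 | 1⟩
  P = {3,5}:  v_{3} + v_{5} = v_{4} + v_{7}  ⇒ sig = ⟨2 | 1 1⟩
  P = {2,5}:  v_{2} + v_{5} = 2·v_{1}  ⇒ sig = ⟨2 | 2⟩
  P = {4,6,7}:  v_{4} + v_{6} + v_{7} = 0  ⇒ sig = ⟨3 | 0⟩
  P = {1,4,7}:  v_{1} + v_{4} + v_{7} = v_{5}  ⇒ sig = ⟨3 | 1⟩
  P = {2,4,7}:  v_{2} + v_{4} + v_{7} = v_{1}  ⇒ sig = ⟨3 | 1⟩

so the primitive-relation signature multiset is
    ⟨2 | 0⟩
    ⟨2 | 1⟩
    ⟨2 | 1⟩
    ⟨2 | 1⟩
    ⟨2 | 1 1⟩
    ⟨2 | 2⟩
    ⟨3 | 0⟩
    ⟨3 | 1⟩
    ⟨3 | 1⟩


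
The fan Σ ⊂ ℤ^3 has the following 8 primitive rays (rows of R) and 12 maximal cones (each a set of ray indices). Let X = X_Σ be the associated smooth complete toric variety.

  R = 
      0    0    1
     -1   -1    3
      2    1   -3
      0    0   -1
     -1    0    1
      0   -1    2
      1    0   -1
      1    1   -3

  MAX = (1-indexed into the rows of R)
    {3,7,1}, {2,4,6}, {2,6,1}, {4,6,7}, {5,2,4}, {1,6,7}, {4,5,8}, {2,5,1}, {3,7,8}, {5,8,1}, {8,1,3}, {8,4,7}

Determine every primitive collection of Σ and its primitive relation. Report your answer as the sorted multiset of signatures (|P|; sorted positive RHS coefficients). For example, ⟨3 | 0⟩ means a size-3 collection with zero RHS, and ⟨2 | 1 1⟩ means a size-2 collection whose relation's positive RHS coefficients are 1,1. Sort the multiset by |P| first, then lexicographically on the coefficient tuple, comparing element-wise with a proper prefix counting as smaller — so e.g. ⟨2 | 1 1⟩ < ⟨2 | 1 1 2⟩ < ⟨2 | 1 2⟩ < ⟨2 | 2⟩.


Minimal non-faces — 11 found among 8 rays, 12 max cones:

  • {1,4}:  v_{1} + v_{4} = 0  ⟹  sig = ⟨2 | 0⟩
  • {2,8}:  v_{2} + v_{8} = 0  ⟹  sig = ⟨2 | 0⟩
  • {5,7}:  v_{5} + v_{7} = 0  ⟹  sig = ⟨2 | 0⟩
  • {2,7}:  v_{2} + v_{7} = v_{6}  ⟹  sig = ⟨2 | 1⟩
  • {5,6}:  v_{5} + v_{6} = v_{2}  ⟹  sig = ⟨2 | 1⟩
  • {6,8}:  v_{6} + v_{8} = v_{7}  ⟹  sig = ⟨2 | 1⟩
  • {2,3}:  v_{2} + v_{3} = v_{1} + v_{7}  ⟹  sig = ⟨2 | 1 1⟩
  • {3,4}:  v_{3} + v_{4} = v_{7} + v_{8}  ⟹  sig = ⟨2 | 1 1⟩
  • {3,5}:  v_{3} + v_{5} = v_{1} + v_{8}  ⟹  sig = ⟨2 | 1 1⟩
  • {3,6}:  v_{3} + v_{6} = v_{1} + 2·v_{7}  ⟹  sig = ⟨2 | 1 2⟩
  • {1,7,8}:  v_{1} + v_{7} + v_{8} = v_{3}  ⟹  sig = ⟨3 | 1⟩

so the primitive-relation signature multiset is
    ⟨2 | 0⟩
    ⟨2 | 0⟩
    ⟨2 | 0⟩
    ⟨2 | 1⟩
    ⟨2 | 1⟩
    ⟨2 | 1⟩
    ⟨2 | 1 1⟩
    ⟨2 | 1 1⟩
    ⟨2 | 1 1⟩
    ⟨2 | 1 2⟩
    ⟨3 | 1⟩


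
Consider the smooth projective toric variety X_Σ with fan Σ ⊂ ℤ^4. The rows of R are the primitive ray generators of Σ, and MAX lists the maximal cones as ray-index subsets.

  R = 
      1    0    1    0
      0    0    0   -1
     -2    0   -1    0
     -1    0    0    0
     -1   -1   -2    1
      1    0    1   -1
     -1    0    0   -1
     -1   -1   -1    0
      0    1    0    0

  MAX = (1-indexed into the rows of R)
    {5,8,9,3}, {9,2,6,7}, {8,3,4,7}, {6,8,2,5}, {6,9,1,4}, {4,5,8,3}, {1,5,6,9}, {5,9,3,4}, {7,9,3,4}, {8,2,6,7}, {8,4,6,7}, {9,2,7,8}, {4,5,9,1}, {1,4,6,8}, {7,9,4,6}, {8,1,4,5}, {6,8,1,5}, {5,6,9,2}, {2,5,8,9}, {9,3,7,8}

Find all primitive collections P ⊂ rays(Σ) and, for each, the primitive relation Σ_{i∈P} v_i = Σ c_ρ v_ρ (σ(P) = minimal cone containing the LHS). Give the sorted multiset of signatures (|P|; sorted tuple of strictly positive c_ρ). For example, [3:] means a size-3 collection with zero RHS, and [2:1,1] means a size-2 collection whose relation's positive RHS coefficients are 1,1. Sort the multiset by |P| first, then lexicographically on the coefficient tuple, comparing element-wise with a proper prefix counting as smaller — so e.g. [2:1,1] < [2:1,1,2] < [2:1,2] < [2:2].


Minimal non-faces — 11 found among 9 rays, 20 max cones:

  {1,2}:  v_{1} + v_{2} = v_{6} — sig = [2:1]
  {1,3}:  v_{1} + v_{3} = v_{4} — sig = [2:1]
  {2,4}:  v_{2} + v_{4} = v_{7} — sig = [2:1]
  {3,6}:  v_{3} + v_{6} = v_{7} — sig = [2:1]
  {1,7}:  v_{1} + v_{7} = v_{4} + v_{6} — sig = [2:1,1]
  {2,3}:  v_{2} + v_{3} = v_{7} + v_{8} + v_{9} — sig = [2:1,1,1]
  {5,7}:  v_{5} + v_{7} = 2·v_{8} + v_{9} — sig = [2:1,2]
  {1,8,9}:  v_{1} + v_{8} + v_{9} = 0 — sig = [3:]
  {4,5,6}:  v_{4} + v_{5} + v_{6} = v_{8} — sig = [3:1]
  {4,8,9}:  v_{4} + v_{8} + v_{9} = v_{3} — sig = [3:1]
  {6,8,9}:  v_{6} + v_{8} + v_{9} = v_{2} — sig = [3:1]

so the primitive-relation signature multiset is
    [2:1]
    [2:1]
    [2:1]
    [2:1]
    [2:1,1]
    [2:1,1,1]
    [2:1,2]
    [3:]
    [3:1]
    [3:1]
    [3:1]


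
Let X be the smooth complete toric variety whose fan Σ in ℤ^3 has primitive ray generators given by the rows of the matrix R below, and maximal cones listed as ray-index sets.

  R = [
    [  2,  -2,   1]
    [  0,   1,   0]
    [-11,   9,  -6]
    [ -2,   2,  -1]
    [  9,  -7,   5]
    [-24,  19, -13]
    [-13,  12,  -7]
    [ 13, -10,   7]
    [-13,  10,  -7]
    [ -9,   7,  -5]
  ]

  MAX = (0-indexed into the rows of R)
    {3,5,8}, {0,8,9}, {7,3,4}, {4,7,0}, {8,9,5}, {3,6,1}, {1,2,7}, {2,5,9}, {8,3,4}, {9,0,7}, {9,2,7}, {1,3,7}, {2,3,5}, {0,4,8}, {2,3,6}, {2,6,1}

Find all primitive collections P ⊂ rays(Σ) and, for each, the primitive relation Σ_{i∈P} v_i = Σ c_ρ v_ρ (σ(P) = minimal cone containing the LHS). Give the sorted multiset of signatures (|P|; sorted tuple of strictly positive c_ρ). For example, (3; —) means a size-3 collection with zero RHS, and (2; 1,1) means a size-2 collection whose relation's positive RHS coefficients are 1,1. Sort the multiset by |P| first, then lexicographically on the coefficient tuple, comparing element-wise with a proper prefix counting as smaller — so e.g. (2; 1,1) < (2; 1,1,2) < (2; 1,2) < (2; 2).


Δ(Σ) — 10 vertices, 23 min non-faces:

  {0,3}:  v_{0} + v_{3} = 0 ; sig = (2; —)
  {4,9}:  v_{4} + v_{9} = 0 ; sig = (2; —)
  {7,8}:  v_{7} + v_{8} = 0 ; sig = (2; —)
  {0,2}:  v_{0} + v_{2} = v_{9} ; sig = (2; 1)
  {2,4}:  v_{2} + v_{4} = v_{3} ; sig = (2; 1)
  {2,8}:  v_{2} + v_{8} = v_{5} ; sig = (2; 1)
  {3,9}:  v_{3} + v_{9} = v_{2} ; sig = (2; 1)
  {5,7}:  v_{5} + v_{7} = v_{2} ; sig = (2; 1)
  {0,1}:  v_{0} + v_{1} = v_{2} + v_{7} ; sig = (2; 1,1)
  {0,5}:  v_{0} + v_{5} = v_{8} + v_{9} ; sig = (2; 1,1)
  {0,6}:  v_{0} + v_{6} = v_{1} + v_{2} ; sig = (2; 1,1)
  {1,8}:  v_{1} + v_{8} = v_{2} + v_{3} ; sig = (2; 1,1)
  {4,5}:  v_{4} + v_{5} = v_{3} + v_{8} ; sig = (2; 1,1)
  {1,4}:  v_{1} + v_{4} = 2·v_{3} + v_{7} ; sig = (2; 1,2)
  {1,5}:  v_{1} + v_{5} = 2·v_{2} + v_{3} ; sig = (2; 1,2)
  {1,9}:  v_{1} + v_{9} = 2·v_{2} + v_{7} ; sig = (2; 1,2)
  {4,6}:  v_{4} + v_{6} = v_{1} + 2·v_{3} ; sig = (2; 1,2)
  {6,9}:  v_{6} + v_{9} = v_{1} + 2·v_{2} ; sig = (2; 1,2)
  {6,7}:  v_{6} + v_{7} = 2·v_{1} ; sig = (2; 2)
  {6,8}:  v_{6} + v_{8} = 2·v_{2} + 2·v_{3} ; sig = (2; 2,2)
  {5,6}:  v_{5} + v_{6} = 3·v_{2} + 2·v_{3} ; sig = (2; 2,3)
  {1,2,3}:  v_{1} + v_{2} + v_{3} = v_{6} ; sig = (3; 1)
  {2,3,7}:  v_{2} + v_{3} + v_{7} = v_{1} ; sig = (3; 1)

so the primitive-relation signature multiset is
[(2; —), (2; —), (2; —), (2; 1), (2; 1), (2; 1), (2; 1), (2; 1), (2; 1,1), (2; 1,1), (2; 1,1), (2; 1,1), (2; 1,1), (2; 1,2), (2; 1,2), (2; 1,2), (2; 1,2), (2; 1,2), (2; 2), (2; 2,2), (2; 2,3), (3; 1), (3; 1)]


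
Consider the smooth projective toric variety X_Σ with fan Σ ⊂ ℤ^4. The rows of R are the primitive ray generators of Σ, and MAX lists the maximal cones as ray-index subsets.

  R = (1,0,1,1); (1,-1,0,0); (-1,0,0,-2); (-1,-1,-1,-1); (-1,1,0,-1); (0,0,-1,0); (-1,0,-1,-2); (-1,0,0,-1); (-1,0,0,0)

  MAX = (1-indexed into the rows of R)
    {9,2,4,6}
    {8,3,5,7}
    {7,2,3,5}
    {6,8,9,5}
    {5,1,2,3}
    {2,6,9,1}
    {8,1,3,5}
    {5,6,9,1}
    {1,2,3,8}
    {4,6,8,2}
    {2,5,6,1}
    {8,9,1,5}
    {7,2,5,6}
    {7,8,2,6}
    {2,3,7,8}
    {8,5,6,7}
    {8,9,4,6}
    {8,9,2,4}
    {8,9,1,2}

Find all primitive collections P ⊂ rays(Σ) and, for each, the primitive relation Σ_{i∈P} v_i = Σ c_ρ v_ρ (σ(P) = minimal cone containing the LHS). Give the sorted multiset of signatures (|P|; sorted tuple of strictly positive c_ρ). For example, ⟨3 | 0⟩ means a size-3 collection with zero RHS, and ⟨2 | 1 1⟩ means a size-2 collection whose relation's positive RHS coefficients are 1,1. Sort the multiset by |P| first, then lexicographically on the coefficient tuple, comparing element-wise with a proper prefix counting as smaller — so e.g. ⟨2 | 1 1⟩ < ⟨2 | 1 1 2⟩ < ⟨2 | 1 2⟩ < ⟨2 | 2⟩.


12 minimal non-faces of Δ(Σ) (on 9 rays):

  P={3,6}:  v_{3} + v_{6} = v_{7} ; sig = ⟨2 | 1⟩
  P={1,4}:  v_{1} + v_{4} = v_{2} + v_{9} ; sig = ⟨2 | 1 1⟩
  P={1,7}:  v_{1} + v_{7} = v_{2} + v_{5} ; sig = ⟨2 | 1 1⟩
  P={3,4}:  v_{3} + v_{4} = v_{2} + v_{6} + 3·v_{8} ; sig = ⟨2 | 1 1 3⟩
  P={4,5}:  v_{4} + v_{5} = v_{6} + 2·v_{8} ; sig = ⟨2 | 1 2⟩
  P={7,9}:  v_{7} + v_{9} = v_{6} + 2·v_{8} ; sig = ⟨2 | 1 2⟩
  P={4,7}:  v_{4} + v_{7} = v_{2} + 2·v_{6} + 3·v_{8} ; sig = ⟨2 | 1 2 3⟩
  P={3,9}:  v_{3} + v_{9} = 2·v_{8} ; sig = ⟨2 | 2⟩
  P={1,6,8}:  v_{1} + v_{6} + v_{8} = 0 ; sig = ⟨3 | 0⟩
  P={2,5,8}:  v_{2} + v_{5} + v_{8} = v_{3} ; sig = ⟨3 | 1⟩
  P={2,5,9}:  v_{2} + v_{5} + v_{9} = v_{8} ; sig = ⟨3 | 1⟩
  P={2,6,8,9}:  v_{2} + v_{6} + v_{8} + v_{9} = v_{4} ; sig = ⟨4 | 1⟩

Sorted signature multiset PRS(X):
{ ⟨2 | 1⟩,  ⟨2 | 1 1⟩ ×2,  ⟨2 | 1 1 3⟩,  ⟨2 | 1 2⟩ ×2,  ⟨2 | 1 2 3⟩,  ⟨2 | 2⟩,  ⟨3 | 0⟩,  ⟨3 | 1⟩ ×2,  ⟨4 | 1⟩ }
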